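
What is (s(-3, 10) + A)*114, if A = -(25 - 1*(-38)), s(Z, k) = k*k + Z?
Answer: 3876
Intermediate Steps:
s(Z, k) = Z + k² (s(Z, k) = k² + Z = Z + k²)
A = -63 (A = -(25 + 38) = -1*63 = -63)
(s(-3, 10) + A)*114 = ((-3 + 10²) - 63)*114 = ((-3 + 100) - 63)*114 = (97 - 63)*114 = 34*114 = 3876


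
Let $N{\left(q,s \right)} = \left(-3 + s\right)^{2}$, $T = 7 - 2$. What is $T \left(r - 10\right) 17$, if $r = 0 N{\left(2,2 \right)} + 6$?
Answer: $-340$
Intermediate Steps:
$T = 5$ ($T = 7 - 2 = 5$)
$r = 6$ ($r = 0 \left(-3 + 2\right)^{2} + 6 = 0 \left(-1\right)^{2} + 6 = 0 \cdot 1 + 6 = 0 + 6 = 6$)
$T \left(r - 10\right) 17 = 5 \left(6 - 10\right) 17 = 5 \left(-4\right) 17 = \left(-20\right) 17 = -340$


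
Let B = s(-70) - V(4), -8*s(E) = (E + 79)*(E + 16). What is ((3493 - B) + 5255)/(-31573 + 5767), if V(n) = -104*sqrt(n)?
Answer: -33917/103224 ≈ -0.32858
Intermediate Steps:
s(E) = -(16 + E)*(79 + E)/8 (s(E) = -(E + 79)*(E + 16)/8 = -(79 + E)*(16 + E)/8 = -(16 + E)*(79 + E)/8)
B = 1075/4 (B = (-158 - 95/8*(-70) - 1/8*(-70)**2) - (-104)*sqrt(4) = (-158 + 3325/4 - 1/8*4900) - (-104)*2 = (-158 + 3325/4 - 1225/2) - 1*(-208) = 243/4 + 208 = 1075/4 ≈ 268.75)
((3493 - B) + 5255)/(-31573 + 5767) = ((3493 - 1*1075/4) + 5255)/(-31573 + 5767) = ((3493 - 1075/4) + 5255)/(-25806) = (12897/4 + 5255)*(-1/25806) = (33917/4)*(-1/25806) = -33917/103224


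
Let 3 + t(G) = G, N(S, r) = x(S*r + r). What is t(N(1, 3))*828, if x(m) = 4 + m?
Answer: 5796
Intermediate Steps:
N(S, r) = 4 + r + S*r (N(S, r) = 4 + (S*r + r) = 4 + (r + S*r) = 4 + r + S*r)
t(G) = -3 + G
t(N(1, 3))*828 = (-3 + (4 + 3*(1 + 1)))*828 = (-3 + (4 + 3*2))*828 = (-3 + (4 + 6))*828 = (-3 + 10)*828 = 7*828 = 5796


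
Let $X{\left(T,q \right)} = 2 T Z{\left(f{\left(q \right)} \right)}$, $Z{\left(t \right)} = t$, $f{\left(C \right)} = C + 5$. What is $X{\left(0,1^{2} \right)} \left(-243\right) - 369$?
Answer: $-369$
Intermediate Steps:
$f{\left(C \right)} = 5 + C$
$X{\left(T,q \right)} = 2 T \left(5 + q\right)$
$X{\left(0,1^{2} \right)} \left(-243\right) - 369 = 2 \cdot 0 \left(5 + 1^{2}\right) \left(-243\right) - 369 = 2 \cdot 0 \left(5 + 1\right) \left(-243\right) - 369 = 2 \cdot 0 \cdot 6 \left(-243\right) - 369 = 0 \left(-243\right) - 369 = 0 - 369 = -369$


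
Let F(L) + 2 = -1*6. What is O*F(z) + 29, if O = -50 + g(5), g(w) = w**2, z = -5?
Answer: 229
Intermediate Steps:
F(L) = -8 (F(L) = -2 - 1*6 = -2 - 6 = -8)
O = -25 (O = -50 + 5**2 = -50 + 25 = -25)
O*F(z) + 29 = -25*(-8) + 29 = 200 + 29 = 229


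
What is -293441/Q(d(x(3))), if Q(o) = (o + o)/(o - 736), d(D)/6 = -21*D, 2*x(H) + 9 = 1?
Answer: 8509789/126 ≈ 67538.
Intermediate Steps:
x(H) = -4 (x(H) = -9/2 + (½)*1 = -9/2 + ½ = -4)
d(D) = -126*D (d(D) = 6*(-21*D) = -126*D)
Q(o) = 2*o/(-736 + o) (Q(o) = (2*o)/(-736 + o) = 2*o/(-736 + o))
-293441/Q(d(x(3))) = -293441/(2*(-126*(-4))/(-736 - 126*(-4))) = -293441/(2*504/(-736 + 504)) = -293441/(2*504/(-232)) = -293441/(2*504*(-1/232)) = -293441/(-126/29) = -293441*(-29/126) = 8509789/126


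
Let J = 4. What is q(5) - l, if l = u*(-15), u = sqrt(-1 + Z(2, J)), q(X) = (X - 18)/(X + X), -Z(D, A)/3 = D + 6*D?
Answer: -13/10 + 15*I*sqrt(43) ≈ -1.3 + 98.362*I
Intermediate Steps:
Z(D, A) = -21*D (Z(D, A) = -3*(D + 6*D) = -21*D)
q(X) = (-18 + X)/(2*X) (q(X) = (-18 + X)/((2*X)) = (-18 + X)*(1/(2*X)) = (-18 + X)/(2*X))
u = I*sqrt(43) (u = sqrt(-1 - 21*2) = sqrt(-1 - 42) = sqrt(-43) = I*sqrt(43) ≈ 6.5574*I)
l = -15*I*sqrt(43) (l = (I*sqrt(43))*(-15) = -15*I*sqrt(43) ≈ -98.362*I)
q(5) - l = (1/2)*(-18 + 5)/5 - (-15)*I*sqrt(43) = (1/2)*(1/5)*(-13) + 15*I*sqrt(43) = -13/10 + 15*I*sqrt(43)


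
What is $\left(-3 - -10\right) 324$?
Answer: $2268$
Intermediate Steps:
$\left(-3 - -10\right) 324 = \left(-3 + 10\right) 324 = 7 \cdot 324 = 2268$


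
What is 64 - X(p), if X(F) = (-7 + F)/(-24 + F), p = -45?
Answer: 4364/69 ≈ 63.246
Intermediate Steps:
X(F) = (-7 + F)/(-24 + F)
64 - X(p) = 64 - (-7 - 45)/(-24 - 45) = 64 - (-52)/(-69) = 64 - (-1)*(-52)/69 = 64 - 1*52/69 = 64 - 52/69 = 4364/69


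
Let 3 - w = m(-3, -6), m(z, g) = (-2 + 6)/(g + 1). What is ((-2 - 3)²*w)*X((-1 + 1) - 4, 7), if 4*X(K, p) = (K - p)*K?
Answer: 1045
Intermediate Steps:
X(K, p) = K*(K - p)/4 (X(K, p) = ((K - p)*K)/4 = (K*(K - p))/4 = K*(K - p)/4)
m(z, g) = 4/(1 + g)
w = 19/5 (w = 3 - 4/(1 - 6) = 3 - 4/(-5) = 3 - 4*(-1)/5 = 3 - 1*(-⅘) = 3 + ⅘ = 19/5 ≈ 3.8000)
((-2 - 3)²*w)*X((-1 + 1) - 4, 7) = ((-2 - 3)²*(19/5))*(((-1 + 1) - 4)*(((-1 + 1) - 4) - 1*7)/4) = ((-5)²*(19/5))*((0 - 4)*((0 - 4) - 7)/4) = (25*(19/5))*((¼)*(-4)*(-4 - 7)) = 95*((¼)*(-4)*(-11)) = 95*11 = 1045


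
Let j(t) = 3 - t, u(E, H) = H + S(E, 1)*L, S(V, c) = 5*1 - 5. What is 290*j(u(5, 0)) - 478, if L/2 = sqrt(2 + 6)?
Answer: 392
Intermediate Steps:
L = 4*sqrt(2) (L = 2*sqrt(2 + 6) = 2*sqrt(8) = 2*(2*sqrt(2)) = 4*sqrt(2) ≈ 5.6569)
S(V, c) = 0 (S(V, c) = 5 - 5 = 0)
u(E, H) = H (u(E, H) = H + 0*(4*sqrt(2)) = H + 0 = H)
290*j(u(5, 0)) - 478 = 290*(3 - 1*0) - 478 = 290*(3 + 0) - 478 = 290*3 - 478 = 870 - 478 = 392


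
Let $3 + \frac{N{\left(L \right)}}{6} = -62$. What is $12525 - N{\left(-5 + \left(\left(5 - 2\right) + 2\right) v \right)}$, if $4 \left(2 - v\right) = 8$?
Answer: $12915$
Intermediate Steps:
$v = 0$ ($v = 2 - 2 = 0$)
$N{\left(L \right)} = -390$ ($N{\left(L \right)} = -18 + 6 \left(-62\right) = -18 - 372 = -390$)
$12525 - N{\left(-5 + \left(\left(5 - 2\right) + 2\right) v \right)} = 12525 - -390 = 12525 + 390 = 12915$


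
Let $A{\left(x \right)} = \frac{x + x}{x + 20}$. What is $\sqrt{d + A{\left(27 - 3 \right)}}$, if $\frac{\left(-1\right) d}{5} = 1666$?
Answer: $\frac{i \sqrt{1007798}}{11} \approx 91.263 i$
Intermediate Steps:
$A{\left(x \right)} = \frac{2 x}{20 + x}$
$d = -8330$ ($d = \left(-5\right) 1666 = -8330$)
$\sqrt{d + A{\left(27 - 3 \right)}} = \sqrt{-8330 + \frac{2 \left(27 - 3\right)}{20 + \left(27 - 3\right)}} = \sqrt{-8330 + 2 \cdot 24 \frac{1}{20 + 24}} = \sqrt{-8330 + 2 \cdot 24 \cdot \frac{1}{44}} = \sqrt{-8330 + \frac{12}{11}} = \sqrt{- \frac{91618}{11}} = \frac{i \sqrt{1007798}}{11}$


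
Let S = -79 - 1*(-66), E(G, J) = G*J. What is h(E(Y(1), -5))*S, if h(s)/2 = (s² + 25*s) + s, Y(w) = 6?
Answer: -3120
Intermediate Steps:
h(s) = 2*s² + 52*s (h(s) = 2*((s² + 25*s) + s) = 2*(s² + 26*s) = 2*s² + 52*s)
S = -13 (S = -79 + 66 = -13)
h(E(Y(1), -5))*S = (2*(6*(-5))*(26 + 6*(-5)))*(-13) = (2*(-30)*(26 - 30))*(-13) = (2*(-30)*(-4))*(-13) = 240*(-13) = -3120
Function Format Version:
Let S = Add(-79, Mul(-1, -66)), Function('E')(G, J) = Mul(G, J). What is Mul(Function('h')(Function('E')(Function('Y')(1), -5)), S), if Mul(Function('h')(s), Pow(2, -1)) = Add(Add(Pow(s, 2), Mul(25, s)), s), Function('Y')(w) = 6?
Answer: -3120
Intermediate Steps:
Function('h')(s) = Add(Mul(2, Pow(s, 2)), Mul(52, s)) (Function('h')(s) = Mul(2, Add(Add(Pow(s, 2), Mul(25, s)), s)) = Mul(2, Add(Pow(s, 2), Mul(26, s))) = Add(Mul(2, Pow(s, 2)), Mul(52, s)))
S = -13 (S = Add(-79, 66) = -13)
Mul(Function('h')(Function('E')(Function('Y')(1), -5)), S) = Mul(Mul(2, Mul(6, -5), Add(26, Mul(6, -5))), -13) = Mul(Mul(2, -30, Add(26, -30)), -13) = Mul(Mul(2, -30, -4), -13) = Mul(240, -13) = -3120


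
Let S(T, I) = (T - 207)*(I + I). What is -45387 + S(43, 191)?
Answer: -108035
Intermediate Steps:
S(T, I) = 2*I*(-207 + T) (S(T, I) = (-207 + T)*(2*I) = 2*I*(-207 + T))
-45387 + S(43, 191) = -45387 + 2*191*(-207 + 43) = -45387 + 2*191*(-164) = -45387 - 62648 = -108035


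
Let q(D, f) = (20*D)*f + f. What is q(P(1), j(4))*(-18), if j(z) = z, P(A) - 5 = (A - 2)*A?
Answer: -5832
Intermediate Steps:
P(A) = 5 + A*(-2 + A) (P(A) = 5 + (A - 2)*A = 5 + (-2 + A)*A = 5 + A*(-2 + A))
q(D, f) = f + 20*D*f (q(D, f) = 20*D*f + f = f + 20*D*f)
q(P(1), j(4))*(-18) = (4*(1 + 20*(5 + 1² - 2*1)))*(-18) = (4*(1 + 20*(5 + 1 - 2)))*(-18) = (4*(1 + 20*4))*(-18) = (4*(1 + 80))*(-18) = (4*81)*(-18) = 324*(-18) = -5832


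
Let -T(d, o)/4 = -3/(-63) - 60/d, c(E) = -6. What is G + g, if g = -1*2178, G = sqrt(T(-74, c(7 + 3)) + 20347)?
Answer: -2178 + sqrt(12282000927)/777 ≈ -2035.4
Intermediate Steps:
T(d, o) = -4/21 + 240/d (T(d, o) = -4*(-3/(-63) - 60/d) = -4*(-3*(-1/63) - 60/d) = -4*(1/21 - 60/d) = -4/21 + 240/d)
G = sqrt(12282000927)/777 (G = sqrt((-4/21 + 240/(-74)) + 20347) = sqrt((-4/21 + 240*(-1/74)) + 20347) = sqrt((-4/21 - 120/37) + 20347) = sqrt(-2668/777 + 20347) = sqrt(15806951/777) = sqrt(12282000927)/777 ≈ 142.63)
g = -2178
G + g = sqrt(12282000927)/777 - 2178 = -2178 + sqrt(12282000927)/777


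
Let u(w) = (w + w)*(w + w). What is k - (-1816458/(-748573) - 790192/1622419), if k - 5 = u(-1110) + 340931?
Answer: 914228750457763478/173499865441 ≈ 5.2693e+6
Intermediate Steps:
u(w) = 4*w**2 (u(w) = (2*w)*(2*w) = 4*w**2)
k = 5269336 (k = 5 + (4*(-1110)**2 + 340931) = 5 + (4*1232100 + 340931) = 5 + (4928400 + 340931) = 5 + 5269331 = 5269336)
k - (-1816458/(-748573) - 790192/1622419) = 5269336 - (-1816458/(-748573) - 790192/1622419) = 5269336 - (-1816458*(-1/748573) - 790192*1/1622419) = 5269336 - (259494/106939 - 790192/1622419) = 5269336 - 1*336505653698/173499865441 = 5269336 - 336505653698/173499865441 = 914228750457763478/173499865441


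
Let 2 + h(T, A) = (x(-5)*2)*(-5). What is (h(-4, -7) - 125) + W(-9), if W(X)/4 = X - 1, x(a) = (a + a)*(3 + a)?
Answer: -367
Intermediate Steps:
x(a) = 2*a*(3 + a) (x(a) = (2*a)*(3 + a) = 2*a*(3 + a))
W(X) = -4 + 4*X (W(X) = 4*(X - 1) = 4*(-1 + X) = -4 + 4*X)
h(T, A) = -202 (h(T, A) = -2 + ((2*(-5)*(3 - 5))*2)*(-5) = -2 + ((2*(-5)*(-2))*2)*(-5) = -2 + (20*2)*(-5) = -2 + 40*(-5) = -2 - 200 = -202)
(h(-4, -7) - 125) + W(-9) = (-202 - 125) + (-4 + 4*(-9)) = -327 + (-4 - 36) = -327 - 40 = -367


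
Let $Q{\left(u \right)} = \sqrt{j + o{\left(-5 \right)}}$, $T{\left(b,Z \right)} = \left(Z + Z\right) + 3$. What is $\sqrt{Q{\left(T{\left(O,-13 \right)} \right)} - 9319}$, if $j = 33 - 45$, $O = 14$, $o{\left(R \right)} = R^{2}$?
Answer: $\sqrt{-9319 + \sqrt{13}} \approx 96.516 i$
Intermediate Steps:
$j = -12$
$T{\left(b,Z \right)} = 3 + 2 Z$ ($T{\left(b,Z \right)} = 2 Z + 3 = 3 + 2 Z$)
$Q{\left(u \right)} = \sqrt{13}$ ($Q{\left(u \right)} = \sqrt{-12 + \left(-5\right)^{2}} = \sqrt{-12 + 25} = \sqrt{13}$)
$\sqrt{Q{\left(T{\left(O,-13 \right)} \right)} - 9319} = \sqrt{\sqrt{13} - 9319} = \sqrt{-9319 + \sqrt{13}}$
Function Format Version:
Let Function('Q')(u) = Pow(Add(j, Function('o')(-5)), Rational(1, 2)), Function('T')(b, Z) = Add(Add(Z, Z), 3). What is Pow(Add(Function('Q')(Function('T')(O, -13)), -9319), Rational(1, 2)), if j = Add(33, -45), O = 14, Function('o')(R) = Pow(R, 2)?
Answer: Pow(Add(-9319, Pow(13, Rational(1, 2))), Rational(1, 2)) ≈ Mul(96.516, I)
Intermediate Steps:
j = -12
Function('T')(b, Z) = Add(3, Mul(2, Z)) (Function('T')(b, Z) = Add(Mul(2, Z), 3) = Add(3, Mul(2, Z)))
Function('Q')(u) = Pow(13, Rational(1, 2)) (Function('Q')(u) = Pow(Add(-12, Pow(-5, 2)), Rational(1, 2)) = Pow(Add(-12, 25), Rational(1, 2)) = Pow(13, Rational(1, 2)))
Pow(Add(Function('Q')(Function('T')(O, -13)), -9319), Rational(1, 2)) = Pow(Add(Pow(13, Rational(1, 2)), -9319), Rational(1, 2)) = Pow(Add(-9319, Pow(13, Rational(1, 2))), Rational(1, 2))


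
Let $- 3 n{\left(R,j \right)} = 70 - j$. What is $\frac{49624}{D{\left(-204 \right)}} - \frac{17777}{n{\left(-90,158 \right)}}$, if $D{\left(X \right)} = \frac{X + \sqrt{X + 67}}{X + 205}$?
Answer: $- \frac{3117579291}{3674264} - \frac{49624 i \sqrt{137}}{41753} \approx -848.49 - 13.911 i$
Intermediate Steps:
$D{\left(X \right)} = \frac{X + \sqrt{67 + X}}{205 + X}$
$n{\left(R,j \right)} = - \frac{70}{3} + \frac{j}{3}$ ($n{\left(R,j \right)} = - \frac{70 - j}{3} = - \frac{70}{3} + \frac{j}{3}$)
$\frac{49624}{D{\left(-204 \right)}} - \frac{17777}{n{\left(-90,158 \right)}} = \frac{49624}{\frac{1}{205 - 204} \left(-204 + \sqrt{67 - 204}\right)} - \frac{17777}{- \frac{70}{3} + \frac{1}{3} \cdot 158} = \frac{49624}{1^{-1} \left(-204 + \sqrt{-137}\right)} - \frac{17777}{- \frac{70}{3} + \frac{158}{3}} = \frac{49624}{1 \left(-204 + i \sqrt{137}\right)} - \frac{17777}{\frac{88}{3}} = \frac{49624}{-204 + i \sqrt{137}} - \frac{53331}{88} = - \frac{53331}{88} + \frac{49624}{-204 + i \sqrt{137}}$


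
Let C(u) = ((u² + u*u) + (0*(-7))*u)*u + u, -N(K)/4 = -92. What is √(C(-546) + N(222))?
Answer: 5*I*√13021714 ≈ 18043.0*I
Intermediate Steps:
N(K) = 368 (N(K) = -4*(-92) = 368)
C(u) = u + 2*u³ (C(u) = ((u² + u²) + 0*u)*u + u = (2*u² + 0)*u + u = (2*u²)*u + u = 2*u³ + u = u + 2*u³)
√(C(-546) + N(222)) = √((-546 + 2*(-546)³) + 368) = √((-546 + 2*(-162771336)) + 368) = √((-546 - 325542672) + 368) = √(-325543218 + 368) = √(-325542850) = 5*I*√13021714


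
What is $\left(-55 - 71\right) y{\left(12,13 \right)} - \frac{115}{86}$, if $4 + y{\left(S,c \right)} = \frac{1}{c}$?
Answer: $\frac{551141}{1118} \approx 492.97$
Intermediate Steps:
$y{\left(S,c \right)} = -4 + \frac{1}{c}$
$\left(-55 - 71\right) y{\left(12,13 \right)} - \frac{115}{86} = \left(-55 - 71\right) \left(-4 + \frac{1}{13}\right) - \frac{115}{86} = - 126 \left(-4 + \frac{1}{13}\right) - \frac{115}{86} = \left(-126\right) \left(- \frac{51}{13}\right) - \frac{115}{86} = \frac{6426}{13} - \frac{115}{86} = \frac{551141}{1118}$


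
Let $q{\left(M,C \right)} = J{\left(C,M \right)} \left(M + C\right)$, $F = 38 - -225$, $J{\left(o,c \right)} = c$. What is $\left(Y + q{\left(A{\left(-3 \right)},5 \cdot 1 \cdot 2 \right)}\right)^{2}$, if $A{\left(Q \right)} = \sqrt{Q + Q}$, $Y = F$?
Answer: $65449 + 5140 i \sqrt{6} \approx 65449.0 + 12590.0 i$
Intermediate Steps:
$F = 263$ ($F = 38 + 225 = 263$)
$Y = 263$
$A{\left(Q \right)} = \sqrt{2} \sqrt{Q}$ ($A{\left(Q \right)} = \sqrt{2 Q} = \sqrt{2} \sqrt{Q}$)
$q{\left(M,C \right)} = M \left(C + M\right)$ ($q{\left(M,C \right)} = M \left(M + C\right) = M \left(C + M\right)$)
$\left(Y + q{\left(A{\left(-3 \right)},5 \cdot 1 \cdot 2 \right)}\right)^{2} = \left(263 + \sqrt{2} \sqrt{-3} \left(5 \cdot 1 \cdot 2 + \sqrt{2} \sqrt{-3}\right)\right)^{2} = \left(263 + \sqrt{2} i \sqrt{3} \left(5 \cdot 2 + \sqrt{2} i \sqrt{3}\right)\right)^{2} = \left(263 + i \sqrt{6} \left(10 + i \sqrt{6}\right)\right)^{2}$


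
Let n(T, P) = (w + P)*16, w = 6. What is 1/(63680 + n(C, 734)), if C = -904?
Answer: 1/75520 ≈ 1.3242e-5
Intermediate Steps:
n(T, P) = 96 + 16*P (n(T, P) = (6 + P)*16 = 96 + 16*P)
1/(63680 + n(C, 734)) = 1/(63680 + (96 + 16*734)) = 1/(63680 + (96 + 11744)) = 1/(63680 + 11840) = 1/75520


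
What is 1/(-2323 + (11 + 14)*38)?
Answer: -1/1373 ≈ -0.00072833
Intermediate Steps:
1/(-2323 + (11 + 14)*38) = 1/(-2323 + 25*38) = 1/(-2323 + 950) = 1/(-1373) = -1/1373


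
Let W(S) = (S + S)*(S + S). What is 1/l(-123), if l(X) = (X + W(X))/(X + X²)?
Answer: 122/491 ≈ 0.24847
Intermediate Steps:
W(S) = 4*S² (W(S) = (2*S)*(2*S) = 4*S²)
l(X) = (X + 4*X²)/(X + X²)
1/l(-123) = 1/((1 + 4*(-123))/(1 - 123)) = 1/((1 - 492)/(-122)) = 1/(-1/122*(-491)) = 1/(491/122) = 122/491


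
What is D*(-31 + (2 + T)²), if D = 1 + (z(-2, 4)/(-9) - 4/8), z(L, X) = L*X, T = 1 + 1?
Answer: -125/6 ≈ -20.833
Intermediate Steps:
T = 2
D = 25/18 (D = 1 + (-2*4/(-9) - 4/8) = 1 + (-8*(-⅑) - 4*⅛) = 1 + (8/9 - ½) = 1 + 7/18 = 25/18 ≈ 1.3889)
D*(-31 + (2 + T)²) = 25*(-31 + (2 + 2)²)/18 = 25*(-31 + 4²)/18 = 25*(-31 + 16)/18 = (25/18)*(-15) = -125/6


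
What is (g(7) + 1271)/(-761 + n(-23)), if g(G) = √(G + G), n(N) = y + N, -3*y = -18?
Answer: -1271/778 - √14/778 ≈ -1.6385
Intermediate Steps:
y = 6 (y = -⅓*(-18) = 6)
n(N) = 6 + N
g(G) = √2*√G (g(G) = √(2*G) = √2*√G)
(g(7) + 1271)/(-761 + n(-23)) = (√2*√7 + 1271)/(-761 + (6 - 23)) = (√14 + 1271)/(-761 - 17) = (1271 + √14)/(-778) = (1271 + √14)*(-1/778) = -1271/778 - √14/778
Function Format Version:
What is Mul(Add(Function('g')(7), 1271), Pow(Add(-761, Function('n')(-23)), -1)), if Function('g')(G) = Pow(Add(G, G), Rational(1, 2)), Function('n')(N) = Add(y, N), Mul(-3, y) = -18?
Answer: Add(Rational(-1271, 778), Mul(Rational(-1, 778), Pow(14, Rational(1, 2)))) ≈ -1.6385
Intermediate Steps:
y = 6 (y = Mul(Rational(-1, 3), -18) = 6)
Function('n')(N) = Add(6, N)
Function('g')(G) = Mul(Pow(2, Rational(1, 2)), Pow(G, Rational(1, 2))) (Function('g')(G) = Pow(Mul(2, G), Rational(1, 2)) = Mul(Pow(2, Rational(1, 2)), Pow(G, Rational(1, 2))))
Mul(Add(Function('g')(7), 1271), Pow(Add(-761, Function('n')(-23)), -1)) = Mul(Add(Mul(Pow(2, Rational(1, 2)), Pow(7, Rational(1, 2))), 1271), Pow(Add(-761, Add(6, -23)), -1)) = Mul(Add(Pow(14, Rational(1, 2)), 1271), Pow(Add(-761, -17), -1)) = Mul(Add(1271, Pow(14, Rational(1, 2))), Pow(-778, -1)) = Mul(Add(1271, Pow(14, Rational(1, 2))), Rational(-1, 778)) = Add(Rational(-1271, 778), Mul(Rational(-1, 778), Pow(14, Rational(1, 2))))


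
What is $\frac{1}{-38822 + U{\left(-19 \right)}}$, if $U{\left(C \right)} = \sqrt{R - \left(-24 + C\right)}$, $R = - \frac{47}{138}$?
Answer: $- \frac{765348}{29712339215} - \frac{29 \sqrt{966}}{207986374505} \approx -2.5763 \cdot 10^{-5}$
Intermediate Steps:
$R = - \frac{47}{138}$ ($R = \left(-47\right) \frac{1}{138} = - \frac{47}{138} \approx -0.34058$)
$U{\left(C \right)} = \sqrt{\frac{3265}{138} - C}$ ($U{\left(C \right)} = \sqrt{- \frac{47}{138} - \left(-24 + C\right)} = \sqrt{\frac{3265}{138} - C}$)
$\frac{1}{-38822 + U{\left(-19 \right)}} = \frac{1}{-38822 + \frac{\sqrt{450570 - -361836}}{138}} = \frac{1}{-38822 + \frac{\sqrt{450570 + 361836}}{138}} = \frac{1}{-38822 + \frac{\sqrt{812406}}{138}} = \frac{1}{-38822 + \frac{29 \sqrt{966}}{138}}$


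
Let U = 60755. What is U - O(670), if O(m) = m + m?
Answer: 59415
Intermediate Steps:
O(m) = 2*m
U - O(670) = 60755 - 2*670 = 60755 - 1*1340 = 60755 - 1340 = 59415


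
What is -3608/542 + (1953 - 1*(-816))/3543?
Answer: -1880391/320051 ≈ -5.8753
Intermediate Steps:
-3608/542 + (1953 - 1*(-816))/3543 = -3608*1/542 + (1953 + 816)*(1/3543) = -1804/271 + 2769*(1/3543) = -1804/271 + 923/1181 = -1880391/320051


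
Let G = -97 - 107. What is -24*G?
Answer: 4896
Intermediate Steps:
G = -204
-24*G = -24*(-204) = 4896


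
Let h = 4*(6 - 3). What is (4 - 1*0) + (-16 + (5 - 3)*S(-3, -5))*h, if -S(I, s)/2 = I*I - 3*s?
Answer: -1340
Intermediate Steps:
h = 12 (h = 4*3 = 12)
S(I, s) = -2*I**2 + 6*s (S(I, s) = -2*(I*I - 3*s) = -2*(I**2 - 3*s) = -2*I**2 + 6*s)
(4 - 1*0) + (-16 + (5 - 3)*S(-3, -5))*h = (4 - 1*0) + (-16 + (5 - 3)*(-2*(-3)**2 + 6*(-5)))*12 = (4 + 0) + (-16 + 2*(-2*9 - 30))*12 = 4 + (-16 + 2*(-18 - 30))*12 = 4 + (-16 + 2*(-48))*12 = 4 + (-16 - 96)*12 = 4 - 112*12 = 4 - 1344 = -1340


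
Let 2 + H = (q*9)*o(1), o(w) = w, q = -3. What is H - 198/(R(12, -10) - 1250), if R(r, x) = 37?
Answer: -34979/1213 ≈ -28.837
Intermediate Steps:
H = -29 (H = -2 - 3*9*1 = -2 - 27*1 = -2 - 27 = -29)
H - 198/(R(12, -10) - 1250) = -29 - 198/(37 - 1250) = -29 - 198/(-1213) = -29 - 1/1213*(-198) = -29 + 198/1213 = -34979/1213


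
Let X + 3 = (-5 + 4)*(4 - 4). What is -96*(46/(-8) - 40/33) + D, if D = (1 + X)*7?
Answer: 7198/11 ≈ 654.36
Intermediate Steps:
X = -3 (X = -3 + (-5 + 4)*(4 - 4) = -3 - 1*0 = -3 + 0 = -3)
D = -14 (D = (1 - 3)*7 = -2*7 = -14)
-96*(46/(-8) - 40/33) + D = -96*(46/(-8) - 40/33) - 14 = -96*(46*(-⅛) - 40*1/33) - 14 = -96*(-23/4 - 40/33) - 14 = -96*(-919/132) - 14 = 7352/11 - 14 = 7198/11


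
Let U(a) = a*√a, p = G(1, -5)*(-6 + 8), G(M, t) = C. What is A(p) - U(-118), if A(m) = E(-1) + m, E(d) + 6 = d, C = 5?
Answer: 3 + 118*I*√118 ≈ 3.0 + 1281.8*I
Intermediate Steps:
G(M, t) = 5
E(d) = -6 + d
p = 10 (p = 5*(-6 + 8) = 5*2 = 10)
A(m) = -7 + m (A(m) = (-6 - 1) + m = -7 + m)
U(a) = a^(3/2)
A(p) - U(-118) = (-7 + 10) - (-118)^(3/2) = 3 - (-118)*I*√118 = 3 + 118*I*√118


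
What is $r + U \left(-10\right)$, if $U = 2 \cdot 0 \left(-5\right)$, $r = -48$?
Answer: $-48$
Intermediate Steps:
$U = 0$ ($U = 0 \left(-5\right) = 0$)
$r + U \left(-10\right) = -48 + 0 \left(-10\right) = -48 + 0 = -48$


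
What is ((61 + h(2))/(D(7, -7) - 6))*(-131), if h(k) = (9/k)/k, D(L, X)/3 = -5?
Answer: 33143/84 ≈ 394.56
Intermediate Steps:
D(L, X) = -15 (D(L, X) = 3*(-5) = -15)
h(k) = 9/k**2
((61 + h(2))/(D(7, -7) - 6))*(-131) = ((61 + 9/2**2)/(-15 - 6))*(-131) = ((61 + 9*(1/4))/(-21))*(-131) = ((61 + 9/4)*(-1/21))*(-131) = ((253/4)*(-1/21))*(-131) = -253/84*(-131) = 33143/84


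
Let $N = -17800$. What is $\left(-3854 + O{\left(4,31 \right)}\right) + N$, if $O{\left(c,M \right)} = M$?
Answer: $-21623$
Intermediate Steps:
$\left(-3854 + O{\left(4,31 \right)}\right) + N = \left(-3854 + 31\right) - 17800 = -3823 - 17800 = -21623$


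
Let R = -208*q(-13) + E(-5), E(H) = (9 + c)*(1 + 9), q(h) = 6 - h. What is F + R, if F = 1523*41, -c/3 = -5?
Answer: 58731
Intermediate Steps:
c = 15 (c = -3*(-5) = 15)
E(H) = 240 (E(H) = (9 + 15)*(1 + 9) = 24*10 = 240)
R = -3712 (R = -208*(6 - 1*(-13)) + 240 = -208*(6 + 13) + 240 = -208*19 + 240 = -3952 + 240 = -3712)
F = 62443
F + R = 62443 - 3712 = 58731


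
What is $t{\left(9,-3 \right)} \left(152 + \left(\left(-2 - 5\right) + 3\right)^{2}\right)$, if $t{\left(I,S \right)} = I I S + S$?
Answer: $-41328$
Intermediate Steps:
$t{\left(I,S \right)} = S + S I^{2}$ ($t{\left(I,S \right)} = I^{2} S + S = S I^{2} + S = S + S I^{2}$)
$t{\left(9,-3 \right)} \left(152 + \left(\left(-2 - 5\right) + 3\right)^{2}\right) = - 3 \left(1 + 9^{2}\right) \left(152 + \left(\left(-2 - 5\right) + 3\right)^{2}\right) = - 3 \left(1 + 81\right) \left(152 + \left(-7 + 3\right)^{2}\right) = \left(-3\right) 82 \left(152 + \left(-4\right)^{2}\right) = - 246 \left(152 + 16\right) = \left(-246\right) 168 = -41328$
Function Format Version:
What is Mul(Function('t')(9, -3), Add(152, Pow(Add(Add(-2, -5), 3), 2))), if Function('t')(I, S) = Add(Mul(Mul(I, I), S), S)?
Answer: -41328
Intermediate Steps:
Function('t')(I, S) = Add(S, Mul(S, Pow(I, 2))) (Function('t')(I, S) = Add(Mul(Pow(I, 2), S), S) = Add(Mul(S, Pow(I, 2)), S) = Add(S, Mul(S, Pow(I, 2))))
Mul(Function('t')(9, -3), Add(152, Pow(Add(Add(-2, -5), 3), 2))) = Mul(Mul(-3, Add(1, Pow(9, 2))), Add(152, Pow(Add(Add(-2, -5), 3), 2))) = Mul(Mul(-3, Add(1, 81)), Add(152, Pow(Add(-7, 3), 2))) = Mul(Mul(-3, 82), Add(152, Pow(-4, 2))) = Mul(-246, Add(152, 16)) = Mul(-246, 168) = -41328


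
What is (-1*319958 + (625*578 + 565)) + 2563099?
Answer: 2604956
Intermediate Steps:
(-1*319958 + (625*578 + 565)) + 2563099 = (-319958 + (361250 + 565)) + 2563099 = (-319958 + 361815) + 2563099 = 41857 + 2563099 = 2604956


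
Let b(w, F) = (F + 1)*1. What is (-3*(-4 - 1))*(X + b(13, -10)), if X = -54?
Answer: -945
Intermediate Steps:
b(w, F) = 1 + F (b(w, F) = (1 + F)*1 = 1 + F)
(-3*(-4 - 1))*(X + b(13, -10)) = (-3*(-4 - 1))*(-54 + (1 - 10)) = (-3*(-5))*(-54 - 9) = 15*(-63) = -945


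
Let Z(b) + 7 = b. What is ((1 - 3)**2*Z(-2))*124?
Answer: -4464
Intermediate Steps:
Z(b) = -7 + b
((1 - 3)**2*Z(-2))*124 = ((1 - 3)**2*(-7 - 2))*124 = ((-2)**2*(-9))*124 = (4*(-9))*124 = -36*124 = -4464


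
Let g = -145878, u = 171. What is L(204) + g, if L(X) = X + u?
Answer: -145503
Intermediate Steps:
L(X) = 171 + X (L(X) = X + 171 = 171 + X)
L(204) + g = (171 + 204) - 145878 = 375 - 145878 = -145503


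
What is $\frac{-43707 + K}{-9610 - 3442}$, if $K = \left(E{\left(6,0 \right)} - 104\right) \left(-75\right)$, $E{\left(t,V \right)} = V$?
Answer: $\frac{35907}{13052} \approx 2.7511$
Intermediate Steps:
$K = 7800$ ($K = \left(0 - 104\right) \left(-75\right) = \left(-104\right) \left(-75\right) = 7800$)
$\frac{-43707 + K}{-9610 - 3442} = \frac{-43707 + 7800}{-9610 - 3442} = - \frac{35907}{-13052} = \left(-35907\right) \left(- \frac{1}{13052}\right) = \frac{35907}{13052}$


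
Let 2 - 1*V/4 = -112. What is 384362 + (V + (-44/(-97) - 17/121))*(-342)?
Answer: 2679591320/11737 ≈ 2.2830e+5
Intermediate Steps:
V = 456 (V = 8 - 4*(-112) = 8 + 448 = 456)
384362 + (V + (-44/(-97) - 17/121))*(-342) = 384362 + (456 + (-44/(-97) - 17/121))*(-342) = 384362 + (456 + (-44*(-1/97) - 17*1/121))*(-342) = 384362 + (456 + (44/97 - 17/121))*(-342) = 384362 + (456 + 3675/11737)*(-342) = 384362 + (5355747/11737)*(-342) = 384362 - 1831665474/11737 = 2679591320/11737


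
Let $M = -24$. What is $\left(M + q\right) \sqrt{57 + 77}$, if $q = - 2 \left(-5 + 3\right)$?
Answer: $- 20 \sqrt{134} \approx -231.52$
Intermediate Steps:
$q = 4$ ($q = \left(-2\right) \left(-2\right) = 4$)
$\left(M + q\right) \sqrt{57 + 77} = \left(-24 + 4\right) \sqrt{57 + 77} = - 20 \sqrt{134}$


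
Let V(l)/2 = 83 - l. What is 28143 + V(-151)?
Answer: 28611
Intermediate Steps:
V(l) = 166 - 2*l (V(l) = 2*(83 - l) = 166 - 2*l)
28143 + V(-151) = 28143 + (166 - 2*(-151)) = 28143 + (166 + 302) = 28143 + 468 = 28611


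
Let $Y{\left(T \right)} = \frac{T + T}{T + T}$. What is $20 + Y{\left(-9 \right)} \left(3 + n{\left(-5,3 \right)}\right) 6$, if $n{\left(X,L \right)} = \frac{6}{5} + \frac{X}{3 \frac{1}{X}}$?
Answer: $\frac{476}{5} \approx 95.2$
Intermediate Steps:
$Y{\left(T \right)} = 1$ ($Y{\left(T \right)} = \frac{2 T}{2 T} = 2 T \frac{1}{2 T} = 1$)
$n{\left(X,L \right)} = \frac{6}{5} + \frac{X^{2}}{3}$ ($n{\left(X,L \right)} = 6 \cdot \frac{1}{5} + X \frac{X}{3} = \frac{6}{5} + \frac{X^{2}}{3}$)
$20 + Y{\left(-9 \right)} \left(3 + n{\left(-5,3 \right)}\right) 6 = 20 + 1 \left(3 + \left(\frac{6}{5} + \frac{\left(-5\right)^{2}}{3}\right)\right) 6 = 20 + 1 \left(3 + \left(\frac{6}{5} + \frac{1}{3} \cdot 25\right)\right) 6 = 20 + 1 \left(3 + \left(\frac{6}{5} + \frac{25}{3}\right)\right) 6 = 20 + 1 \left(3 + \frac{143}{15}\right) 6 = 20 + 1 \cdot \frac{188}{15} \cdot 6 = 20 + 1 \cdot \frac{376}{5} = 20 + \frac{376}{5} = \frac{476}{5}$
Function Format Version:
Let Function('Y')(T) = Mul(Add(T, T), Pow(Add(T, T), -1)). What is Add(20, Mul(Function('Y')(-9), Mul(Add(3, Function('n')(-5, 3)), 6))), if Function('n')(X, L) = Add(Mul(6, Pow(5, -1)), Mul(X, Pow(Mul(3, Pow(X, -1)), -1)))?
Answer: Rational(476, 5) ≈ 95.200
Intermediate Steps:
Function('Y')(T) = 1 (Function('Y')(T) = Mul(Mul(2, T), Pow(Mul(2, T), -1)) = Mul(Mul(2, T), Mul(Rational(1, 2), Pow(T, -1))) = 1)
Function('n')(X, L) = Add(Rational(6, 5), Mul(Rational(1, 3), Pow(X, 2))) (Function('n')(X, L) = Add(Mul(6, Rational(1, 5)), Mul(X, Mul(Rational(1, 3), X))) = Add(Rational(6, 5), Mul(Rational(1, 3), Pow(X, 2))))
Add(20, Mul(Function('Y')(-9), Mul(Add(3, Function('n')(-5, 3)), 6))) = Add(20, Mul(1, Mul(Add(3, Add(Rational(6, 5), Mul(Rational(1, 3), Pow(-5, 2)))), 6))) = Add(20, Mul(1, Mul(Add(3, Add(Rational(6, 5), Mul(Rational(1, 3), 25))), 6))) = Add(20, Mul(1, Mul(Add(3, Add(Rational(6, 5), Rational(25, 3))), 6))) = Add(20, Mul(1, Mul(Add(3, Rational(143, 15)), 6))) = Add(20, Mul(1, Mul(Rational(188, 15), 6))) = Add(20, Mul(1, Rational(376, 5))) = Add(20, Rational(376, 5)) = Rational(476, 5)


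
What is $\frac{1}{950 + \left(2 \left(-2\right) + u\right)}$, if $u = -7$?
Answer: $\frac{1}{939} \approx 0.001065$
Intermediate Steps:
$\frac{1}{950 + \left(2 \left(-2\right) + u\right)} = \frac{1}{950 + \left(2 \left(-2\right) - 7\right)} = \frac{1}{950 - 11} = \frac{1}{939}$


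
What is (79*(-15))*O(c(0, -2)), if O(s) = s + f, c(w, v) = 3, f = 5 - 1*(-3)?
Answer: -13035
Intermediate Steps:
f = 8 (f = 5 + 3 = 8)
O(s) = 8 + s (O(s) = s + 8 = 8 + s)
(79*(-15))*O(c(0, -2)) = (79*(-15))*(8 + 3) = -1185*11 = -13035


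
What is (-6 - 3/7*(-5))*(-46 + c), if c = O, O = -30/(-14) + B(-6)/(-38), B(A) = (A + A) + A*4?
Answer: 154089/931 ≈ 165.51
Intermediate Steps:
B(A) = 6*A (B(A) = 2*A + 4*A = 6*A)
O = 411/133 (O = -30/(-14) + (6*(-6))/(-38) = -30*(-1/14) - 36*(-1/38) = 15/7 + 18/19 = 411/133 ≈ 3.0902)
c = 411/133 ≈ 3.0902
(-6 - 3/7*(-5))*(-46 + c) = (-6 - 3/7*(-5))*(-46 + 411/133) = (-6 - 3*⅐*(-5))*(-5707/133) = (-6 - 3/7*(-5))*(-5707/133) = (-6 + 15/7)*(-5707/133) = -27/7*(-5707/133) = 154089/931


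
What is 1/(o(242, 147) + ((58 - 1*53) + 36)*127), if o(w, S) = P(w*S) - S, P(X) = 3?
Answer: 1/5063 ≈ 0.00019751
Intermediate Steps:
o(w, S) = 3 - S
1/(o(242, 147) + ((58 - 1*53) + 36)*127) = 1/((3 - 1*147) + ((58 - 1*53) + 36)*127) = 1/((3 - 147) + ((58 - 53) + 36)*127) = 1/(-144 + (5 + 36)*127) = 1/(-144 + 41*127) = 1/(-144 + 5207) = 1/5063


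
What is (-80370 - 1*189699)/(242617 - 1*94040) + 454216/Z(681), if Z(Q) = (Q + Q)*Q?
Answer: -91504444193/68904218097 ≈ -1.3280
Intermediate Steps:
Z(Q) = 2*Q² (Z(Q) = (2*Q)*Q = 2*Q²)
(-80370 - 1*189699)/(242617 - 1*94040) + 454216/Z(681) = (-80370 - 1*189699)/(242617 - 1*94040) + 454216/((2*681²)) = (-80370 - 189699)/(242617 - 94040) + 454216/((2*463761)) = -270069/148577 + 454216/927522 = -270069*1/148577 + 454216*(1/927522) = -270069/148577 + 227108/463761 = -91504444193/68904218097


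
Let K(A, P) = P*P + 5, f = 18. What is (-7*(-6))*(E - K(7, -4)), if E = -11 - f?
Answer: -2100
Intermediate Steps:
E = -29 (E = -11 - 1*18 = -11 - 18 = -29)
K(A, P) = 5 + P**2 (K(A, P) = P**2 + 5 = 5 + P**2)
(-7*(-6))*(E - K(7, -4)) = (-7*(-6))*(-29 - (5 + (-4)**2)) = 42*(-29 - (5 + 16)) = 42*(-29 - 1*21) = 42*(-29 - 21) = 42*(-50) = -2100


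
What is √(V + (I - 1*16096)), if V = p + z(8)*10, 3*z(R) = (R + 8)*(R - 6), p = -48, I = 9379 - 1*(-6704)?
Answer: √411/3 ≈ 6.7577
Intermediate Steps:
I = 16083 (I = 9379 + 6704 = 16083)
z(R) = (-6 + R)*(8 + R)/3 (z(R) = ((R + 8)*(R - 6))/3 = ((8 + R)*(-6 + R))/3 = ((-6 + R)*(8 + R))/3 = (-6 + R)*(8 + R)/3)
V = 176/3 (V = -48 + (-16 + (⅓)*8² + (⅔)*8)*10 = -48 + (-16 + (⅓)*64 + 16/3)*10 = -48 + (-16 + 64/3 + 16/3)*10 = -48 + (32/3)*10 = -48 + 320/3 = 176/3 ≈ 58.667)
√(V + (I - 1*16096)) = √(176/3 + (16083 - 1*16096)) = √(176/3 + (16083 - 16096)) = √(176/3 - 13) = √(137/3) = √411/3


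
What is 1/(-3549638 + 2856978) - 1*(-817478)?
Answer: 566234311479/692660 ≈ 8.1748e+5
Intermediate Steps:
1/(-3549638 + 2856978) - 1*(-817478) = 1/(-692660) + 817478 = -1/692660 + 817478 = 566234311479/692660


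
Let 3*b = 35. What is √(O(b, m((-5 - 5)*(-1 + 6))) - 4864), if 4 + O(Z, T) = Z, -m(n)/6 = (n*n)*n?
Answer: I*√43707/3 ≈ 69.687*I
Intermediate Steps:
b = 35/3 (b = (⅓)*35 = 35/3 ≈ 11.667)
m(n) = -6*n³ (m(n) = -6*n*n*n = -6*n²*n = -6*n³)
O(Z, T) = -4 + Z
√(O(b, m((-5 - 5)*(-1 + 6))) - 4864) = √((-4 + 35/3) - 4864) = √(23/3 - 4864) = √(-14569/3) = I*√43707/3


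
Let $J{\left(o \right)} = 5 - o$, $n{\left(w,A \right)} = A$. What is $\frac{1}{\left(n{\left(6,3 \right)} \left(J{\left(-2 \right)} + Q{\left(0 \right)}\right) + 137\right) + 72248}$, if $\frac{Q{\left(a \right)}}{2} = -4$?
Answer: $\frac{1}{72382} \approx 1.3816 \cdot 10^{-5}$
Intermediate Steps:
$Q{\left(a \right)} = -8$ ($Q{\left(a \right)} = 2 \left(-4\right) = -8$)
$\frac{1}{\left(n{\left(6,3 \right)} \left(J{\left(-2 \right)} + Q{\left(0 \right)}\right) + 137\right) + 72248} = \frac{1}{\left(3 \left(\left(5 - -2\right) - 8\right) + 137\right) + 72248} = \frac{1}{\left(3 \left(\left(5 + 2\right) - 8\right) + 137\right) + 72248} = \frac{1}{\left(3 \left(7 - 8\right) + 137\right) + 72248} = \frac{1}{\left(3 \left(-1\right) + 137\right) + 72248} = \frac{1}{\left(-3 + 137\right) + 72248} = \frac{1}{134 + 72248} = \frac{1}{72382}$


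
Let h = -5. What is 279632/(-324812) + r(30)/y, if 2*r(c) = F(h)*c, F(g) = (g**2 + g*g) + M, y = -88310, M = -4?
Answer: -622960555/717103693 ≈ -0.86872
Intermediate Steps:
F(g) = -4 + 2*g**2 (F(g) = (g**2 + g*g) - 4 = (g**2 + g**2) - 4 = 2*g**2 - 4 = -4 + 2*g**2)
r(c) = 23*c (r(c) = ((-4 + 2*(-5)**2)*c)/2 = ((-4 + 2*25)*c)/2 = ((-4 + 50)*c)/2 = (46*c)/2 = 23*c)
279632/(-324812) + r(30)/y = 279632/(-324812) + (23*30)/(-88310) = 279632*(-1/324812) + 690*(-1/88310) = -69908/81203 - 69/8831 = -622960555/717103693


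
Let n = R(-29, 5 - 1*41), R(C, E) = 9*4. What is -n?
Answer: -36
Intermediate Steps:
R(C, E) = 36
n = 36
-n = -1*36 = -36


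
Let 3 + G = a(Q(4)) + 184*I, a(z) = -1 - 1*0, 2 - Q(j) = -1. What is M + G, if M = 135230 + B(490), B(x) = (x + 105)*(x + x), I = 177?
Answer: 750894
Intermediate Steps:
Q(j) = 3 (Q(j) = 2 - 1*(-1) = 2 + 1 = 3)
a(z) = -1 (a(z) = -1 + 0 = -1)
B(x) = 2*x*(105 + x) (B(x) = (105 + x)*(2*x) = 2*x*(105 + x))
M = 718330 (M = 135230 + 2*490*(105 + 490) = 135230 + 2*490*595 = 135230 + 583100 = 718330)
G = 32564 (G = -3 + (-1 + 184*177) = -3 + (-1 + 32568) = -3 + 32567 = 32564)
M + G = 718330 + 32564 = 750894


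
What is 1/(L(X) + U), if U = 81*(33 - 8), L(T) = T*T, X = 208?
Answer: 1/45289 ≈ 2.2080e-5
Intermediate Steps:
L(T) = T**2
U = 2025 (U = 81*25 = 2025)
1/(L(X) + U) = 1/(208**2 + 2025) = 1/(43264 + 2025) = 1/45289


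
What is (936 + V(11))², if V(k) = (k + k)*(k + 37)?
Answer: 3968064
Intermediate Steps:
V(k) = 2*k*(37 + k) (V(k) = (2*k)*(37 + k) = 2*k*(37 + k))
(936 + V(11))² = (936 + 2*11*(37 + 11))² = (936 + 2*11*48)² = (936 + 1056)² = 1992² = 3968064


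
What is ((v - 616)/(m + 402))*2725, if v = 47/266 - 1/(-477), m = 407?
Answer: -212922308575/102647538 ≈ -2074.3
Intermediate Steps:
v = 22685/126882 (v = 47*(1/266) - 1*(-1/477) = 47/266 + 1/477 = 22685/126882 ≈ 0.17879)
((v - 616)/(m + 402))*2725 = ((22685/126882 - 616)/(407 + 402))*2725 = -78136627/126882/809*2725 = -78136627/126882*1/809*2725 = -78136627/102647538*2725 = -212922308575/102647538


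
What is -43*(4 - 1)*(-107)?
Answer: 13803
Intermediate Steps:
-43*(4 - 1)*(-107) = -43*3*(-107) = -129*(-107) = 13803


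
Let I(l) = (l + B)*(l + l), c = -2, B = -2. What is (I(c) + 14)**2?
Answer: 900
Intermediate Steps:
I(l) = 2*l*(-2 + l) (I(l) = (l - 2)*(l + l) = (-2 + l)*(2*l) = 2*l*(-2 + l))
(I(c) + 14)**2 = (2*(-2)*(-2 - 2) + 14)**2 = (2*(-2)*(-4) + 14)**2 = (16 + 14)**2 = 30**2 = 900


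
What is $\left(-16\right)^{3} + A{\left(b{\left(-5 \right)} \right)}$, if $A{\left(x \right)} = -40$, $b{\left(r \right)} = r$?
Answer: $-4136$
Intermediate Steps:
$\left(-16\right)^{3} + A{\left(b{\left(-5 \right)} \right)} = \left(-16\right)^{3} - 40 = -4096 - 40 = -4136$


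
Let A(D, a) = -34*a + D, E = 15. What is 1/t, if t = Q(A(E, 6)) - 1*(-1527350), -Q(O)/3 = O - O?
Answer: 1/1527350 ≈ 6.5473e-7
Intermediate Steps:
A(D, a) = D - 34*a
Q(O) = 0 (Q(O) = -3*(O - O) = -3*0 = 0)
t = 1527350 (t = 0 - 1*(-1527350) = 0 + 1527350 = 1527350)
1/t = 1/1527350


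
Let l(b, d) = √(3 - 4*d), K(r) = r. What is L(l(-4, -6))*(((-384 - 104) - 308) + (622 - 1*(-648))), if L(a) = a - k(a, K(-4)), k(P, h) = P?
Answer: 0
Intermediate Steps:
L(a) = 0 (L(a) = a - a = 0)
L(l(-4, -6))*(((-384 - 104) - 308) + (622 - 1*(-648))) = 0*(((-384 - 104) - 308) + (622 - 1*(-648))) = 0*((-488 - 308) + (622 + 648)) = 0*(-796 + 1270) = 0*474 = 0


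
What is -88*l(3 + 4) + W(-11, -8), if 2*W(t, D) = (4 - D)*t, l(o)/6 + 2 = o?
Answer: -2706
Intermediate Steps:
l(o) = -12 + 6*o
W(t, D) = t*(4 - D)/2 (W(t, D) = ((4 - D)*t)/2 = (t*(4 - D))/2 = t*(4 - D)/2)
-88*l(3 + 4) + W(-11, -8) = -88*(-12 + 6*(3 + 4)) + (1/2)*(-11)*(4 - 1*(-8)) = -88*(-12 + 6*7) + (1/2)*(-11)*(4 + 8) = -88*(-12 + 42) + (1/2)*(-11)*12 = -88*30 - 66 = -2640 - 66 = -2706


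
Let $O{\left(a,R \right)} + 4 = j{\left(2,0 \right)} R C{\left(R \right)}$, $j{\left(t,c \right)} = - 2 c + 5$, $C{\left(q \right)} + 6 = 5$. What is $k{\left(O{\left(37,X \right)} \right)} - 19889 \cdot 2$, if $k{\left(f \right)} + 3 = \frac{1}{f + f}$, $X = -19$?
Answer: $- \frac{7240141}{182} \approx -39781.0$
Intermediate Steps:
$C{\left(q \right)} = -1$ ($C{\left(q \right)} = -6 + 5 = -1$)
$j{\left(t,c \right)} = 5 - 2 c$
$O{\left(a,R \right)} = -4 - 5 R$ ($O{\left(a,R \right)} = -4 + \left(5 - 0\right) R \left(-1\right) = -4 + \left(5 + 0\right) R \left(-1\right) = -4 + 5 R \left(-1\right) = -4 - 5 R$)
$k{\left(f \right)} = -3 + \frac{1}{2 f}$ ($k{\left(f \right)} = -3 + \frac{1}{f + f} = -3 + \frac{1}{2 f}$)
$k{\left(O{\left(37,X \right)} \right)} - 19889 \cdot 2 = \left(-3 + \frac{1}{2 \left(-4 - -95\right)}\right) - 19889 \cdot 2 = \left(-3 + \frac{1}{2 \left(-4 + 95\right)}\right) - 39778 = \left(-3 + \frac{1}{2 \cdot 91}\right) - 39778 = \left(-3 + \frac{1}{2} \cdot \frac{1}{91}\right) - 39778 = \left(-3 + \frac{1}{182}\right) - 39778 = - \frac{545}{182} - 39778 = - \frac{7240141}{182}$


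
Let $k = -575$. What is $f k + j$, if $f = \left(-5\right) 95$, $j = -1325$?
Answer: $271800$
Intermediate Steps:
$f = -475$
$f k + j = \left(-475\right) \left(-575\right) - 1325 = 273125 - 1325 = 271800$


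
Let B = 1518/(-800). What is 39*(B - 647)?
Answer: -10122801/400 ≈ -25307.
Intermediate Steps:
B = -759/400 (B = 1518*(-1/800) = -759/400 ≈ -1.8975)
39*(B - 647) = 39*(-759/400 - 647) = 39*(-259559/400) = -10122801/400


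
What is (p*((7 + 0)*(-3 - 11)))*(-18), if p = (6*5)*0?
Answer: 0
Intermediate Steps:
p = 0 (p = 30*0 = 0)
(p*((7 + 0)*(-3 - 11)))*(-18) = (0*((7 + 0)*(-3 - 11)))*(-18) = (0*(7*(-14)))*(-18) = (0*(-98))*(-18) = 0*(-18) = 0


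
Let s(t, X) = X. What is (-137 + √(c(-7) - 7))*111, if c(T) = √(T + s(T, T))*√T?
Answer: -15207 + 111*I*√(7 + 7*√2) ≈ -15207.0 + 456.31*I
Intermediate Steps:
c(T) = T*√2 (c(T) = √(T + T)*√T = √(2*T)*√T = (√2*√T)*√T = T*√2)
(-137 + √(c(-7) - 7))*111 = (-137 + √(-7*√2 - 7))*111 = (-137 + √(-7 - 7*√2))*111 = -15207 + 111*√(-7 - 7*√2)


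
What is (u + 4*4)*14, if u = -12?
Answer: 56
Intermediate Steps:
(u + 4*4)*14 = (-12 + 4*4)*14 = (-12 + 16)*14 = 4*14 = 56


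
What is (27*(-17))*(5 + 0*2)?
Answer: -2295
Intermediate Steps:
(27*(-17))*(5 + 0*2) = -459*(5 + 0) = -459*5 = -2295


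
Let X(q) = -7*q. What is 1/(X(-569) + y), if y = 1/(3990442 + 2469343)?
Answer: 6459785/25729323656 ≈ 0.00025107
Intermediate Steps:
y = 1/6459785 ≈ 1.5480e-7
1/(X(-569) + y) = 1/(-7*(-569) + 1/6459785) = 1/(3983 + 1/6459785) = 1/(25729323656/6459785) = 6459785/25729323656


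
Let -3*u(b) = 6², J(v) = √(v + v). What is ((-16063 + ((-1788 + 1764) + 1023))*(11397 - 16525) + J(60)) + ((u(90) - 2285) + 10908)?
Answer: 77256803 + 2*√30 ≈ 7.7257e+7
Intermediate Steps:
J(v) = √2*√v (J(v) = √(2*v) = √2*√v)
u(b) = -12 (u(b) = -⅓*6² = -⅓*36 = -12)
((-16063 + ((-1788 + 1764) + 1023))*(11397 - 16525) + J(60)) + ((u(90) - 2285) + 10908) = ((-16063 + ((-1788 + 1764) + 1023))*(11397 - 16525) + √2*√60) + ((-12 - 2285) + 10908) = ((-16063 + (-24 + 1023))*(-5128) + √2*(2*√15)) + (-2297 + 10908) = ((-16063 + 999)*(-5128) + 2*√30) + 8611 = (-15064*(-5128) + 2*√30) + 8611 = (77248192 + 2*√30) + 8611 = 77256803 + 2*√30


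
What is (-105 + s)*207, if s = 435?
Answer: 68310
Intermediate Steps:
(-105 + s)*207 = (-105 + 435)*207 = 330*207 = 68310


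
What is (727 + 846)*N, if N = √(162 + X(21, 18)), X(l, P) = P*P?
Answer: 14157*√6 ≈ 34677.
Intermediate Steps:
X(l, P) = P²
N = 9*√6 (N = √(162 + 18²) = √(162 + 324) = √486 = 9*√6 ≈ 22.045)
(727 + 846)*N = (727 + 846)*(9*√6) = 1573*(9*√6) = 14157*√6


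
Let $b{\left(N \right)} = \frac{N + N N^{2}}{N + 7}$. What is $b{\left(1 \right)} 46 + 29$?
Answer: $\frac{81}{2} \approx 40.5$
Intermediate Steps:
$b{\left(N \right)} = \frac{N + N^{3}}{7 + N}$
$b{\left(1 \right)} 46 + 29 = \frac{1 + 1^{3}}{7 + 1} \cdot 46 + 29 = \frac{1 + 1}{8} \cdot 46 + 29 = \frac{1}{8} \cdot 2 \cdot 46 + 29 = \frac{1}{4} \cdot 46 + 29 = \frac{23}{2} + 29 = \frac{81}{2}$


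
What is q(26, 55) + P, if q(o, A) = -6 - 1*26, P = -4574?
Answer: -4606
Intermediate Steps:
q(o, A) = -32 (q(o, A) = -6 - 26 = -32)
q(26, 55) + P = -32 - 4574 = -4606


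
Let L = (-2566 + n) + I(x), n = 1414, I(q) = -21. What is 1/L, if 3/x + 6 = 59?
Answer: -1/1173 ≈ -0.00085251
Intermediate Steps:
x = 3/53 (x = 3/(-6 + 59) = 3/53 ≈ 0.056604)
L = -1173 (L = (-2566 + 1414) - 21 = -1152 - 21 = -1173)
1/L = 1/(-1173) = -1/1173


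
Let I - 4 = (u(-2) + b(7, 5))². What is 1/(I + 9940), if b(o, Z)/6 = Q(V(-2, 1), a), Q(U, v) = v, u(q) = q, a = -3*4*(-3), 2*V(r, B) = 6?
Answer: 1/55740 ≈ 1.7940e-5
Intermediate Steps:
V(r, B) = 3 (V(r, B) = (½)*6 = 3)
a = 36 (a = -12*(-3) = 36)
b(o, Z) = 216 (b(o, Z) = 6*36 = 216)
I = 45800 (I = 4 + (-2 + 216)² = 4 + 214² = 4 + 45796 = 45800)
1/(I + 9940) = 1/(45800 + 9940) = 1/55740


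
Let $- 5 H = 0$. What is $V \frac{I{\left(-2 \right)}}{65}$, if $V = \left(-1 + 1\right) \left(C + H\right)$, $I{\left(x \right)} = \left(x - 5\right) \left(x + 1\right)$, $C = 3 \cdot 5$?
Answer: $0$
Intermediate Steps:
$H = 0$ ($H = \left(- \frac{1}{5}\right) 0 = 0$)
$C = 15$
$I{\left(x \right)} = \left(1 + x\right) \left(-5 + x\right)$ ($I{\left(x \right)} = \left(-5 + x\right) \left(1 + x\right) = \left(1 + x\right) \left(-5 + x\right)$)
$V = 0$ ($V = \left(-1 + 1\right) \left(15 + 0\right) = 0 \cdot 15 = 0$)
$V \frac{I{\left(-2 \right)}}{65} = 0 \frac{-5 + \left(-2\right)^{2} - -8}{65} = 0 \left(-5 + 4 + 8\right) \frac{1}{65} = 0 \cdot 7 \cdot \frac{1}{65} = 0 \cdot \frac{7}{65} = 0$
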